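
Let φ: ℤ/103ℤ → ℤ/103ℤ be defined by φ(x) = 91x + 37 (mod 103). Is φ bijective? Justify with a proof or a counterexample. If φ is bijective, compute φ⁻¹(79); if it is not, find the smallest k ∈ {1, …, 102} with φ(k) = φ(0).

Recall that φ is injective when φ(u) = φ(v) forces u = v.
If φ(u) = φ(v), then 91u ≡ 91v (mod 103). Because gcd(91, 103) = 1, we may cancel 91 to get u ≡ v (mod 103).
We now compute 91⁻¹ mod 103 explicitly. Euclid's algorithm: 103 = 1·91 + 12, 91 = 7·12 + 7, 12 = 1·7 + 5, 7 = 1·5 + 2, 5 = 2·2 + 1; back-substituting gives 1 = 60·91 − 53·103, so 91⁻¹ ≡ 60 (mod 103).
For any y ∈ ℤ/103ℤ, x = 60(y − 37) mod 103 satisfies φ(x) = 91·60(y − 37) + 37 ≡ y (since 91·60 ≡ 1 mod 103). So every y has a preimage.
So φ is bijective.
Since φ is bijective, we compute φ⁻¹(79): solve 91x + 37 ≡ 79 (mod 103), i.e. 91x ≡ 42 (mod 103).
Multiplying by 91⁻¹ = 60 gives x ≡ 60·42 = 2520 = 24·103 + 48 ≡ 48 (mod 103).
Check: φ(48) = 91·48 + 37 = 4405 = 42·103 + 79 ≡ 79 (mod 103).

48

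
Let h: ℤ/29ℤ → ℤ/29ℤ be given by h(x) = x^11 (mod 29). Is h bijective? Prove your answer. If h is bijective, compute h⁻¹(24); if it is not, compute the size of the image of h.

Since 29 is prime, the nonzero elements of ℤ/29ℤ form a cyclic group of order 28.
As gcd(11, 28) = 1, raising to the 11th power is a bijection on this group: if x_1^11 ≡ x_2^11 then (x_1x_2^{−1})^11 = 1, and the only element of order dividing gcd(11, 28) = 1 is 1, so x_1 = x_2.
With h(0) = 0 this makes h injective on all of ℤ/29ℤ, hence bijective (finite equal-size domain and codomain). In particular h is bijective.
Since h is bijective, we find the preimage of 24. The inverse of x ↦ x^11 on (ℤ/29ℤ)^× is x ↦ x^23, because 11·23 = 253 = 9·28 + 1 ≡ 1 (mod 28) and x^{28} = 1 for x ≠ 0 (Fermat). So h⁻¹(24) = 24^23 mod 29.
Repeated squaring mod 29: 24^1 ≡ 24, 24^2 ≡ 24² = 576 ≡ 25, 24^4 ≡ 25² = 625 ≡ 16, 24^8 ≡ 16² = 256 ≡ 24, 24^16 ≡ 24² = 576 ≡ 25. Since 23 = 16 + 4 + 2 + 1, 24^23 ≡ 25·16·25·24: 25·16 = 400 ≡ 23, then 23·25 = 575 ≡ 24, then 24·24 = 576 ≡ 25. So 24^23 ≡ 25 (mod 29).
Hence h⁻¹(24) = 25.

25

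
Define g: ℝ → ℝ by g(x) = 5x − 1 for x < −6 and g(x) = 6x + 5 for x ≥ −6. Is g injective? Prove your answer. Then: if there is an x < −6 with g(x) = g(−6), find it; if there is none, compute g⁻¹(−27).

-16/3

Both pieces are strictly increasing (slopes 5 and 6), so each is injective on its own interval.
The left piece maps (−∞, −6) onto (−∞, −31); the right piece maps [−6, ∞) onto [−31, ∞).
These images are disjoint, so no value is attained by both pieces. So g is injective.
Because the two images are disjoint, no x < −6 has g(x) = g(−6), so we compute g⁻¹(−27): −27 lies in [−31, ∞), so solve 6x + 5 = −27: x = (−27 − 5)/6 = −16/3.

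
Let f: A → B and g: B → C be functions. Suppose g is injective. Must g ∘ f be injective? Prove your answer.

No. Take A = {0, 1}, B = C = {0, 1, 2, 3, 4}, f(0) = f(1) = 0, and g = identity (injective).
Then (g ∘ f)(0) = (g ∘ f)(1) = 0 with 0 ≠ 1, so g ∘ f is not injective.

not injective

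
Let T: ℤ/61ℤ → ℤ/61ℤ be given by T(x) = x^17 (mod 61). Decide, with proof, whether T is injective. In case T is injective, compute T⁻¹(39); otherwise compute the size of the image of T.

Since 61 is prime, the nonzero elements of ℤ/61ℤ form a cyclic group of order 60.
As gcd(17, 60) = 1, raising to the 17th power is a bijection on this group: if u^17 ≡ v^17 then (uv^{−1})^17 = 1, and the only element of order dividing gcd(17, 60) = 1 is 1, so u = v.
With T(0) = 0 this makes T injective on all of ℤ/61ℤ, hence bijective (finite equal-size domain and codomain). In particular T is injective.
Since T is injective, we find the preimage of 39. The inverse of x ↦ x^17 on (ℤ/61ℤ)^× is x ↦ x^53, because 17·53 = 901 = 15·60 + 1 ≡ 1 (mod 60) and x^{60} = 1 for x ≠ 0 (Fermat). So T⁻¹(39) = 39^53 mod 61.
Repeated squaring mod 61: 39^1 ≡ 39, 39^2 ≡ 39² = 1521 ≡ 57, 39^4 ≡ 57² = 3249 ≡ 16, 39^8 ≡ 16² = 256 ≡ 12, 39^16 ≡ 12² = 144 ≡ 22, 39^32 ≡ 22² = 484 ≡ 57. Since 53 = 32 + 16 + 4 + 1, 39^53 ≡ 57·22·16·39: 57·22 = 1254 ≡ 34, then 34·16 = 544 ≡ 56, then 56·39 = 2184 ≡ 49. So 39^53 ≡ 49 (mod 61).
Hence T⁻¹(39) = 49.

49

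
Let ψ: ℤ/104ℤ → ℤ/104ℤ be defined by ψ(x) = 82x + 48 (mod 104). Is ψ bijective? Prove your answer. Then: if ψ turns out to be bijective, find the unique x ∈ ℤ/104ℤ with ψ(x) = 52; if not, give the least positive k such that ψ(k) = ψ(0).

Recall: injectivity means: for all u, v in the domain, ψ(u) = ψ(v) implies u = v.
We have gcd(82, 104) = 2 > 1. Taking u = 0 and v = 52: ψ(0) = 48 and ψ(52) = 82·52 + 48 = 4312 ≡ 48 (mod 104).
So ψ(0) = ψ(52) while 0 ≠ 52, hence ψ is not injective, hence not bijective.
Since ψ is not bijective, we find the least positive k with ψ(k) = ψ(0): this means 82k ≡ 0 (mod 104), i.e. 104 ∣ 82k. Since gcd(82, 104) = 2, dividing through by 2 this holds exactly when 52 ∣ 41k, and as gcd(41, 52) = 1, exactly when 52 ∣ k.
The smallest positive such k is 52.

52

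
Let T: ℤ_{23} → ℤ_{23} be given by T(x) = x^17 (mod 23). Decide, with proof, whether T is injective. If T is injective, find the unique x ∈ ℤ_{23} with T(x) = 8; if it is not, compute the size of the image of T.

Since 23 is prime, the nonzero elements of ℤ_{23} form a cyclic group of order 22.
As gcd(17, 22) = 1, raising to the 17th power is a bijection on this group: if s^17 ≡ t^17 then (st^{−1})^17 = 1, and the only element of order dividing gcd(17, 22) = 1 is 1, so s = t.
With T(0) = 0 this makes T injective on all of ℤ_{23}, hence bijective (finite equal-size domain and codomain). In particular T is injective.
Since T is injective, we find the preimage of 8. The inverse of x ↦ x^17 on (ℤ_{23})^× is x ↦ x^13, because 17·13 = 221 = 10·22 + 1 ≡ 1 (mod 22) and x^{22} = 1 for x ≠ 0 (Fermat). So T⁻¹(8) = 8^13 mod 23.
Repeated squaring mod 23: 8^1 ≡ 8, 8^2 ≡ 8² = 64 ≡ 18, 8^4 ≡ 18² = 324 ≡ 2, 8^8 ≡ 2² = 4. Since 13 = 8 + 4 + 1, 8^13 ≡ 4·2·8: 4·2 = 8, then 8·8 = 64 ≡ 18. So 8^13 ≡ 18 (mod 23).
Hence T⁻¹(8) = 18.

18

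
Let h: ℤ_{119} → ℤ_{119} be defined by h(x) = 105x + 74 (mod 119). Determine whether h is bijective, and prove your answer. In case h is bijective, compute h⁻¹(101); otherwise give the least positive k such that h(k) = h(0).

We have gcd(105, 119) = 7 > 1. Taking x_1 = 0 and x_2 = 17: h(0) = 74 and h(17) = 105·17 + 74 = 1859 ≡ 74 (mod 119).
So h(0) = h(17) while 0 ≠ 17, therefore h is not injective, hence not bijective.
Since h is not bijective, we find the least positive k with h(k) = h(0): this means 105k ≡ 0 (mod 119), i.e. 119 ∣ 105k. Since gcd(105, 119) = 7, dividing through by 7 this holds exactly when 17 ∣ 15k, and as gcd(15, 17) = 1, exactly when 17 ∣ k.
The smallest positive such k is 17.

17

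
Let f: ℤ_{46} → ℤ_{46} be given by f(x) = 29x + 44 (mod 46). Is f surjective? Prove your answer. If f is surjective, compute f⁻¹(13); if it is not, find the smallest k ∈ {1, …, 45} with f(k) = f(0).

Since gcd(29, 46) = 1, 29 is invertible modulo 46. Euclid's algorithm: 46 = 1·29 + 17, 29 = 1·17 + 12, 17 = 1·12 + 5, 12 = 2·5 + 2, 5 = 2·2 + 1; back-substituting gives 1 = 27·29 − 17·46, so 29⁻¹ ≡ 27 (mod 46).
Then y ↦ 27(y − 44) is a two-sided inverse to f, so every y ∈ ℤ_{46} has a preimage.
Thus f is surjective.
Since f is surjective, we compute f⁻¹(13): solve 29x + 44 ≡ 13 (mod 46), i.e. 29x ≡ 15 (mod 46).
Multiplying by 29⁻¹ = 27 gives x ≡ 27·15 = 405 = 8·46 + 37 ≡ 37 (mod 46).
Check: f(37) = 29·37 + 44 = 1117 = 24·46 + 13 ≡ 13 (mod 46).

37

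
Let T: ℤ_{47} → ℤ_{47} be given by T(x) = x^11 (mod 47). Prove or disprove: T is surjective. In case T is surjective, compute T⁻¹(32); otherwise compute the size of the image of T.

14

Since 47 is prime, the nonzero elements of ℤ_{47} form a cyclic group of order 46.
As gcd(11, 46) = 1, raising to the 11th power is a bijection on this group: if s^11 ≡ t^11 then (st^{−1})^11 = 1, and the only element of order dividing gcd(11, 46) = 1 is 1, so s = t.
With T(0) = 0 this makes T injective on all of ℤ_{47}, hence bijective (finite equal-size domain and codomain). In particular T is surjective.
Since T is surjective, we find the preimage of 32. The inverse of x ↦ x^11 on (ℤ_{47})^× is x ↦ x^21, because 11·21 = 231 = 5·46 + 1 ≡ 1 (mod 46) and x^{46} = 1 for x ≠ 0 (Fermat). So T⁻¹(32) = 32^21 mod 47.
Repeated squaring mod 47: 32^1 ≡ 32, 32^2 ≡ 32² = 1024 ≡ 37, 32^4 ≡ 37² = 1369 ≡ 6, 32^8 ≡ 6² = 36, 32^16 ≡ 36² = 1296 ≡ 27. Since 21 = 16 + 4 + 1, 32^21 ≡ 27·6·32: 27·6 = 162 ≡ 21, then 21·32 = 672 ≡ 14. So 32^21 ≡ 14 (mod 47).
Hence T⁻¹(32) = 14.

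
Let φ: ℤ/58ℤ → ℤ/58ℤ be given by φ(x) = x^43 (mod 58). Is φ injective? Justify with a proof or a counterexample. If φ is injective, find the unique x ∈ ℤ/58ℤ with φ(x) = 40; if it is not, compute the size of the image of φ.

18

Computing x^43 mod 58 for each x (by repeated squaring, reducing mod 58 at every step), the values φ(0), φ(1), …, φ(57) are: 0, 1, 56, 55, 4, 5, 6, 7, 50, 9, 48, 47, 46, 13, 44, 43, 16, 41, 40, 39, 20, 37, 22, 23, 24, 25, 32, 31, 28, 29, 30, 27, 26, 33, 34, 35, 36, 21, 38, 19, 18, 17, 42, 15, 14, 45, 12, 11, 10, 49, 8, 51, 52, 53, 54, 3, 2, 57.
Every element of ℤ/58ℤ appears exactly once in this list, so φ is a bijection, and in particular injective.
Since φ is injective, we read off the preimage of 40 from the same table: φ(18) = 40, so φ⁻¹(40) = 18.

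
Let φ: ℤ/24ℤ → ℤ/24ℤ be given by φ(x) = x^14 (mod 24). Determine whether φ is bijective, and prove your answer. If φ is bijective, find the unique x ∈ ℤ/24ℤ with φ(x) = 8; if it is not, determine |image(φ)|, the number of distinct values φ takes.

φ(2): Repeated squaring mod 24: 2^1 ≡ 2, 2^2 ≡ 2² = 4, 2^4 ≡ 4² = 16, 2^8 ≡ 16² = 256 ≡ 16. Since 14 = 8 + 4 + 2, 2^14 ≡ 16·16·4: 16·16 = 256 ≡ 16, then 16·4 = 64 ≡ 16. So 2^14 ≡ 16 (mod 24).
φ(4): Repeated squaring mod 24: 4^1 ≡ 4, 4^2 ≡ 4² = 16, 4^4 ≡ 16² = 256 ≡ 16, 4^8 ≡ 16² = 256 ≡ 16. Since 14 = 8 + 4 + 2, 4^14 ≡ 16·16·16: 16·16 = 256 ≡ 16, then 16·16 = 256 ≡ 16. So 4^14 ≡ 16 (mod 24).
So φ(2) = φ(4) = 16 while 2 ≠ 4, hence φ is not injective, hence not bijective.
Since φ is not bijective, we determine |image(φ)|. Computing x^14 mod 24 for each x (by repeated squaring, reducing mod 24 at every step), the values φ(0), φ(1), …, φ(23) are: 0, 1, 16, 9, 16, 1, 0, 1, 16, 9, 16, 1, 0, 1, 16, 9, 16, 1, 0, 1, 16, 9, 16, 1.
The distinct values are {0, 1, 9, 16}; there are 4 of them.

4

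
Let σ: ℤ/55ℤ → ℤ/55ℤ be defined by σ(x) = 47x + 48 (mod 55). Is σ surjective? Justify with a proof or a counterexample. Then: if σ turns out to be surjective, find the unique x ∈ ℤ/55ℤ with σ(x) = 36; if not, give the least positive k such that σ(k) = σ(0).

Since gcd(47, 55) = 1, 47 is invertible modulo 55. Euclid's algorithm: 55 = 1·47 + 8, 47 = 5·8 + 7, 8 = 1·7 + 1; back-substituting gives 1 = 48·47 − 41·55, so 47⁻¹ ≡ 48 (mod 55).
For any y ∈ ℤ/55ℤ, x = 48(y − 48) mod 55 satisfies σ(x) = 47·48(y − 48) + 48 ≡ y (since 47·48 ≡ 1 mod 55). So every y has a preimage.
Therefore σ is surjective.
Since σ is surjective, we compute σ⁻¹(36): solve 47x + 48 ≡ 36 (mod 55), i.e. 47x ≡ 43 (mod 55).
Multiplying by 47⁻¹ = 48 gives x ≡ 48·43 = 2064 = 37·55 + 29 ≡ 29 (mod 55).
Check: σ(29) = 47·29 + 48 = 1411 = 25·55 + 36 ≡ 36 (mod 55).

29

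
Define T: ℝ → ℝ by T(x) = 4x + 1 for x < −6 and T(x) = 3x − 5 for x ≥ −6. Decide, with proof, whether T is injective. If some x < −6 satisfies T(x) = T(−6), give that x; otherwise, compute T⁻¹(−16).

-11/3

Both pieces are strictly increasing (slopes 4 and 3), so each is injective on its own interval.
The left piece maps (−∞, −6) onto (−∞, −23); the right piece maps [−6, ∞) onto [−23, ∞).
These images are disjoint, so no value is attained by both pieces. Hence T is injective.
Because the two images are disjoint, no x < −6 has T(x) = T(−6), so we compute T⁻¹(−16): −16 lies in [−23, ∞), so solve 3x − 5 = −16: x = (−16 + 5)/3 = −11/3.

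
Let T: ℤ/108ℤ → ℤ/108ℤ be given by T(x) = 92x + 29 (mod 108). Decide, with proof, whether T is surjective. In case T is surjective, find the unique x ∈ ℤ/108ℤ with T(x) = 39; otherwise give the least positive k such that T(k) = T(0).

Recall: T is surjective if every y in the codomain equals T(x) for some x in the domain.
Since gcd(92, 108) = 4, we have 92x ≡ 0 (mod 4) for all x, so T(x) ≡ 1 (mod 4).
But 0 ≢ 1 (mod 4), so 0 ∈ ℤ/108ℤ has no preimage. Therefore T is not surjective.
Since T is not surjective, we find the least positive k with T(k) = T(0): this means 92k ≡ 0 (mod 108), i.e. 108 ∣ 92k. Since gcd(92, 108) = 4, dividing through by 4 this holds exactly when 27 ∣ 23k, and as gcd(23, 27) = 1, exactly when 27 ∣ k.
The smallest positive such k is 27.

27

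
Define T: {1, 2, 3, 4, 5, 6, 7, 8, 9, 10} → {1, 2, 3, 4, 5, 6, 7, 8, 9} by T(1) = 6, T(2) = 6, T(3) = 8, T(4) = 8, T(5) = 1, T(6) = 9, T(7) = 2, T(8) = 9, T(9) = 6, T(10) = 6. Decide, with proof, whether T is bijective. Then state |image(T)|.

T(1) = 6 = T(2) with 1 ≠ 2, so T is not injective, hence not bijective.
The image of T is {1, 2, 6, 8, 9}, which has 5 elements.

5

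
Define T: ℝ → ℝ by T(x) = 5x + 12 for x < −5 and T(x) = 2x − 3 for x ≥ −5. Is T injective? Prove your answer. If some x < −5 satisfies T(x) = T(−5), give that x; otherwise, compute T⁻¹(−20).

-32/5

Both pieces are strictly increasing (slopes 5 and 2), so each is injective on its own interval.
The left piece maps (−∞, −5) onto (−∞, −13); the right piece maps [−5, ∞) onto [−13, ∞).
These images are disjoint, so no value is attained by both pieces. Hence T is injective.
Because the two images are disjoint, no x < −5 has T(x) = T(−5), so we compute T⁻¹(−20): −20 lies in (−∞, −13), so solve 5x + 12 = −20: x = (−20 − 12)/5 = −32/5.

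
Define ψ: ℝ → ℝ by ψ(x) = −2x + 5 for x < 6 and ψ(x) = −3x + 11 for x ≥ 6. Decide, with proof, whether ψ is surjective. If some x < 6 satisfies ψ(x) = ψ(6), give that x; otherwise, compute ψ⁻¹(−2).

Both pieces are strictly decreasing (slopes −2 and −3), so each is injective on its own interval.
The left piece maps (−∞, 6) onto (−7, ∞); the right piece maps [6, ∞) onto (−∞, −7].
These images together cover ℝ, so ψ is surjective.
Because the two images are disjoint, no x < 6 has ψ(x) = ψ(6), so we compute ψ⁻¹(−2): −2 lies in (−7, ∞), so solve −2x + 5 = −2: x = (−2 − 5)/(−2) = 7/2.

7/2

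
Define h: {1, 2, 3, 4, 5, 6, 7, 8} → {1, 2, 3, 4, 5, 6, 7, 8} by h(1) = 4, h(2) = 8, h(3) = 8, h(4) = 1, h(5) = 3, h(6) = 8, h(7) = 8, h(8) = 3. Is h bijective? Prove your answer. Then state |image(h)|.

4

h(2) = 8 = h(3) with 2 ≠ 3, so h is not injective, hence not bijective.
The image of h is {1, 3, 4, 8}, which has 4 elements.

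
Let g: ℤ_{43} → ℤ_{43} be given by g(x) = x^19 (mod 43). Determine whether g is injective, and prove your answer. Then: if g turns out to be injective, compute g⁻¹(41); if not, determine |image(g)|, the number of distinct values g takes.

35

Since 43 is prime, the nonzero elements of ℤ_{43} form a cyclic group of order 42.
As gcd(19, 42) = 1, raising to the 19th power is a bijection on this group: if x_1^19 ≡ x_2^19 then (x_1x_2^{−1})^19 = 1, and the only element of order dividing gcd(19, 42) = 1 is 1, so x_1 = x_2.
With g(0) = 0 this makes g injective on all of ℤ_{43}, hence bijective (finite equal-size domain and codomain). In particular g is injective.
Since g is injective, we find the preimage of 41. The inverse of x ↦ x^19 on (ℤ_{43})^× is x ↦ x^31, because 19·31 = 589 = 14·42 + 1 ≡ 1 (mod 42) and x^{42} = 1 for x ≠ 0 (Fermat). So g⁻¹(41) = 41^31 mod 43.
Repeated squaring mod 43: 41^1 ≡ 41, 41^2 ≡ 41² = 1681 ≡ 4, 41^4 ≡ 4² = 16, 41^8 ≡ 16² = 256 ≡ 41, 41^16 ≡ 41² = 1681 ≡ 4. Since 31 = 16 + 8 + 4 + 2 + 1, 41^31 ≡ 4·41·16·4·41: 4·41 = 164 ≡ 35, then 35·16 = 560 ≡ 1, then 1·4 = 4, then 4·41 = 164 ≡ 35. So 41^31 ≡ 35 (mod 43).
Hence g⁻¹(41) = 35.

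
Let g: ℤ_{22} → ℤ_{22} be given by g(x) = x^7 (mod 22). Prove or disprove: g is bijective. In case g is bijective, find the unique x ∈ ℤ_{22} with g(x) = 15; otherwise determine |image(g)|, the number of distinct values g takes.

Computing x^7 mod 22 for each x (by repeated squaring, reducing mod 22 at every step), the values g(0), g(1), …, g(21) are: 0, 1, 18, 9, 16, 3, 8, 17, 2, 15, 10, 11, 12, 7, 20, 5, 14, 19, 6, 13, 4, 21.
Every element of ℤ_{22} appears exactly once in this list, so g is a bijection, and in particular bijective.
Since g is bijective, we read off the preimage of 15 from the same table: g(9) = 15, so g⁻¹(15) = 9.

9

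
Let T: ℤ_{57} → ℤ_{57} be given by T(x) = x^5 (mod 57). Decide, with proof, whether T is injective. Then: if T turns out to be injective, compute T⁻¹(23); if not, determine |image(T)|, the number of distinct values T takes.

Computing x^5 mod 57 for each x (by repeated squaring, reducing mod 57 at every step), the values T(0), T(1), …, T(56) are: 0, 1, 32, 15, 55, 47, 24, 49, 50, 54, 22, 26, 27, 52, 29, 21, 4, 44, 18, 19, 20, 51, 34, 17, 9, 43, 11, 12, 16, 41, 45, 46, 14, 48, 40, 23, 6, 37, 38, 39, 13, 53, 36, 28, 5, 30, 31, 35, 3, 7, 8, 33, 10, 2, 42, 25, 56.
Every element of ℤ_{57} appears exactly once in this list, so T is a bijection, and in particular injective.
Since T is injective, we read off the preimage of 23 from the same table: T(35) = 23, so T⁻¹(23) = 35.

35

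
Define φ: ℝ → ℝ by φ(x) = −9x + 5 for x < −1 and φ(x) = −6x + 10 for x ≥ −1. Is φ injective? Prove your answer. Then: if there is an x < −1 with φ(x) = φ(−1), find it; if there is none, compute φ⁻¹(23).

-11/9

Both pieces are strictly decreasing (slopes −9 and −6), so each is injective on its own interval.
The left piece maps (−∞, −1) onto (14, ∞); the right piece maps [−1, ∞) onto (−∞, 16].
These images overlap. In particular φ(−1) = 16 (right piece), and solving −9x + 5 = 16 on the left piece gives x = −11/9 < −1.
So φ(−11/9) = φ(−1) with −11/9 ≠ −1, and φ is not injective. This x = −11/9 is the requested value below −1.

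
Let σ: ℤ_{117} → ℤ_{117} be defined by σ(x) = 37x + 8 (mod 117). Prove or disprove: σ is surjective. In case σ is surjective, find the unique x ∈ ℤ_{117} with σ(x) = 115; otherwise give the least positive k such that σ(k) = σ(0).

Since gcd(37, 117) = 1, 37 is invertible modulo 117. Euclid's algorithm: 117 = 3·37 + 6, 37 = 6·6 + 1; back-substituting gives 1 = 19·37 − 6·117, so 37⁻¹ ≡ 19 (mod 117).
Then y ↦ 19(y − 8) is a two-sided inverse to σ, so every y ∈ ℤ_{117} has a preimage.
So σ is surjective.
Since σ is surjective, we compute σ⁻¹(115): solve 37x + 8 ≡ 115 (mod 117), i.e. 37x ≡ 107 (mod 117).
Multiplying by 37⁻¹ = 19 gives x ≡ 19·107 = 2033 = 17·117 + 44 ≡ 44 (mod 117).
Check: σ(44) = 37·44 + 8 = 1636 = 13·117 + 115 ≡ 115 (mod 117).

44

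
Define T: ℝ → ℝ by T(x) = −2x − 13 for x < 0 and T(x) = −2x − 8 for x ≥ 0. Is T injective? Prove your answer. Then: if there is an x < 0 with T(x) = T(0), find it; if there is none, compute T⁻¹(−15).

-5/2

Both pieces are strictly decreasing (slopes −2 and −2), so each is injective on its own interval.
The left piece maps (−∞, 0) onto (−13, ∞); the right piece maps [0, ∞) onto (−∞, −8].
These images overlap. In particular T(0) = −8 (right piece), and solving −2x − 13 = −8 on the left piece gives x = −5/2 < 0.
So T(−5/2) = T(0) with −5/2 ≠ 0, and T is not injective. This x = −5/2 is the requested value below 0.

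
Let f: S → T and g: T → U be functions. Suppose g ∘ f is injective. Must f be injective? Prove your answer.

Suppose f(a) = f(b). Applying g: (g ∘ f)(a) = (g ∘ f)(b). Since g ∘ f is injective, a = b. Thus f is injective.

injective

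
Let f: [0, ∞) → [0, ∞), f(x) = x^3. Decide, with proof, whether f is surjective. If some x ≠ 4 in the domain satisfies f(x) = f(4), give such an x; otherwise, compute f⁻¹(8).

For any y ∈ [0, ∞), x = y^{1/3} ∈ [0, ∞) gives f(x) = y, so f is surjective.
Since x ↦ x^3 is strictly increasing on [0, ∞), it is injective there, so no x ≠ 4 in the domain has f(x) = f(4). We therefore compute f⁻¹(8) = 8^{1/3} = 2 (indeed 2^3 = 8).

2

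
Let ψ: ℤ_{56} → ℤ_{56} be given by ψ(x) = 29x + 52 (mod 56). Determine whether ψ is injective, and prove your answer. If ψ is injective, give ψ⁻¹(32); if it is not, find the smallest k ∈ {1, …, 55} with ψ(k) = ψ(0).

Recall that ψ is injective if ψ(a) = ψ(b) implies a = b.
If ψ(a) = ψ(b), then 29a ≡ 29b (mod 56). Because gcd(29, 56) = 1, we may cancel 29 to get a ≡ b (mod 56).
So ψ is injective.
We now compute 29⁻¹ mod 56 explicitly. Euclid's algorithm: 56 = 1·29 + 27, 29 = 1·27 + 2, 27 = 13·2 + 1; back-substituting gives 1 = 29·29 − 15·56, so 29⁻¹ ≡ 29 (mod 56).
Since ψ is injective, we compute ψ⁻¹(32): solve 29x + 52 ≡ 32 (mod 56), i.e. 29x ≡ 36 (mod 56).
Multiplying by 29⁻¹ = 29 gives x ≡ 29·36 = 1044 = 18·56 + 36 ≡ 36 (mod 56).
Check: ψ(36) = 29·36 + 52 = 1096 = 19·56 + 32 ≡ 32 (mod 56).

36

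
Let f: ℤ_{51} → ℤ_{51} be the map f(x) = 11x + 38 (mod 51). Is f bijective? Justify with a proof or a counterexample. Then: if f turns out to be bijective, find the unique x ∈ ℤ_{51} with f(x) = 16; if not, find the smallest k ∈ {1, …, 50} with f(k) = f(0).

Suppose f(a) = f(b) in ℤ_{51}. Then 11a + 38 ≡ 11b + 38 (mod 51), hence 11(a − b) ≡ 0 (mod 51).
Since gcd(11, 51) = 1, 11 is invertible modulo 51, thus a − b ≡ 0 (mod 51), i.e. a = b.
We now compute 11⁻¹ mod 51 explicitly. Euclid's algorithm: 51 = 4·11 + 7, 11 = 1·7 + 4, 7 = 1·4 + 3, 4 = 1·3 + 1; back-substituting gives 1 = 14·11 − 3·51, so 11⁻¹ ≡ 14 (mod 51).
Then y ↦ 14(y − 38) is a two-sided inverse to f, so every y ∈ ℤ_{51} has a preimage.
Therefore f is bijective.
Since f is bijective, we find f⁻¹(16): we need 11x ≡ 16 − 38 ≡ 29 (mod 51). Using 11⁻¹ = 14: x ≡ 14·29 = 406 = 7·51 + 49, so x = 49.
Check: f(49) = 11·49 + 38 = 577 = 11·51 + 16 ≡ 16 (mod 51).

49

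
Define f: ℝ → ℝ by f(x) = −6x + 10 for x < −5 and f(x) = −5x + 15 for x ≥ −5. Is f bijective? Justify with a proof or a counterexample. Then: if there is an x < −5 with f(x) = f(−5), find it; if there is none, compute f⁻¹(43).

Both pieces are strictly decreasing (slopes −6 and −5), so each is injective on its own interval.
The left piece maps (−∞, −5) onto (40, ∞); the right piece maps [−5, ∞) onto (−∞, 40].
Since 40 = 40, the images partition ℝ: f is injective and surjective, hence bijective.
Because the two images are disjoint, no x < −5 has f(x) = f(−5), so we compute f⁻¹(43): 43 lies in (40, ∞), so solve −6x + 10 = 43: x = (43 − 10)/(−6) = −11/2.

-11/2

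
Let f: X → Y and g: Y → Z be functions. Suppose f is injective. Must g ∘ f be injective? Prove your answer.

No. Take X = Y = Z = {0, 1, 2}, f = identity (injective), and g(x) = 0 for every x.
Then (g ∘ f)(0) = 0 = (g ∘ f)(2) with 0 ≠ 2, so g ∘ f is not injective.

not injective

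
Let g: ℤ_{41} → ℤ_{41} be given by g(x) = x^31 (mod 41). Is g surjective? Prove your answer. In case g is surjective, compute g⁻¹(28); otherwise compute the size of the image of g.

35

Since 41 is prime, the nonzero elements of ℤ_{41} form a cyclic group of order 40.
As gcd(31, 40) = 1, raising to the 31st power is a bijection on this group: if x_1^31 ≡ x_2^31 then (x_1x_2^{−1})^31 = 1, and the only element of order dividing gcd(31, 40) = 1 is 1, so x_1 = x_2.
With g(0) = 0 this makes g injective on all of ℤ_{41}, hence bijective (finite equal-size domain and codomain). In particular g is surjective.
Since g is surjective, we find the preimage of 28. The inverse of x ↦ x^31 on (ℤ_{41})^× is x ↦ x^31, because 31·31 = 961 = 24·40 + 1 ≡ 1 (mod 40) and x^{40} = 1 for x ≠ 0 (Fermat). So g⁻¹(28) = 28^31 mod 41.
Repeated squaring mod 41: 28^1 ≡ 28, 28^2 ≡ 28² = 784 ≡ 5, 28^4 ≡ 5² = 25, 28^8 ≡ 25² = 625 ≡ 10, 28^16 ≡ 10² = 100 ≡ 18. Since 31 = 16 + 8 + 4 + 2 + 1, 28^31 ≡ 18·10·25·5·28: 18·10 = 180 ≡ 16, then 16·25 = 400 ≡ 31, then 31·5 = 155 ≡ 32, then 32·28 = 896 ≡ 35. So 28^31 ≡ 35 (mod 41).
Hence g⁻¹(28) = 35.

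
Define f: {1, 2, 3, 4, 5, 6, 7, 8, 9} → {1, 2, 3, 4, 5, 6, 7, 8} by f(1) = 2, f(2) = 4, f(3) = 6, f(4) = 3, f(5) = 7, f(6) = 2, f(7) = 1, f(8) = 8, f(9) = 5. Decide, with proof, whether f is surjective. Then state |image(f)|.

Every element of the codomain has a preimage: 1 = f(7), 2 = f(1), 3 = f(4), 4 = f(2), 5 = f(9), 6 = f(3), 7 = f(5), 8 = f(8).
Hence f is surjective.
The image of f is {1, 2, 3, 4, 5, 6, 7, 8}, which has 8 elements.

8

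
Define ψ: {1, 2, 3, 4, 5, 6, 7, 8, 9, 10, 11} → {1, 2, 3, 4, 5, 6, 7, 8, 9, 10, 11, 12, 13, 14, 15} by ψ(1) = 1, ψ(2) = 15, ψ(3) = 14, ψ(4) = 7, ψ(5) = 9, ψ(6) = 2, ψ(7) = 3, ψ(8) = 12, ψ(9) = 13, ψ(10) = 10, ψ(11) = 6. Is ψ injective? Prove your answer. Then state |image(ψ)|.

11

The values ψ(1), …, ψ(11) are 1, 15, 14, 7, 9, 2, 3, 12, 13, 10, 6 — all distinct.
So ψ(s) = ψ(t) only when s = t, and ψ is injective.
The image of ψ is {1, 2, 3, 6, 7, 9, 10, 12, 13, 14, 15}, which has 11 elements.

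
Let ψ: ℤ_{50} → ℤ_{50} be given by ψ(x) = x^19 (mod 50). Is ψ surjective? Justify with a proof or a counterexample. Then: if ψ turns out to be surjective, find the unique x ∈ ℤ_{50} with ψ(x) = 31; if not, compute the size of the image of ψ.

ψ(0) = 0^19 = 0.
ψ(10): Repeated squaring mod 50: 10^1 ≡ 10, 10^2 ≡ 10² = 100 ≡ 0, 10^4 ≡ 0² = 0, 10^8 ≡ 0² = 0, 10^16 ≡ 0² = 0. Since 19 = 16 + 2 + 1, 10^19 ≡ 0·0·10: 0·0 = 0, then 0·10 = 0. So 10^19 ≡ 0 (mod 50).
So ψ(0) = ψ(10) = 0 while 0 ≠ 10, therefore ψ is not injective.
A non-injective map from the 50-element set ℤ_{50} to itself takes at most 49 distinct values, so it cannot be surjective. Hence ψ is not surjective.
Since ψ is not surjective, we determine |image(ψ)|. Computing x^19 mod 50 for each x (by repeated squaring, reducing mod 50 at every step), the values ψ(0), ψ(1), …, ψ(49) are: 0, 1, 38, 17, 44, 25, 46, 43, 22, 39, 0, 41, 48, 27, 34, 25, 36, 3, 32, 29, 0, 31, 8, 37, 24, 25, 26, 13, 42, 19, 0, 21, 18, 47, 14, 25, 16, 23, 2, 9, 0, 11, 28, 7, 4, 25, 6, 33, 12, 49.
The distinct values are {0, 1, 2, 3, 4, 6, 7, 8, 9, 11, 12, 13, 14, 16, 17, 18, 19, 21, 22, 23, 24, 25, 26, 27, 28, 29, 31, 32, 33, 34, 36, 37, 38, 39, 41, 42, 43, 44, 46, 47, 48, 49}; there are 42 of them.

42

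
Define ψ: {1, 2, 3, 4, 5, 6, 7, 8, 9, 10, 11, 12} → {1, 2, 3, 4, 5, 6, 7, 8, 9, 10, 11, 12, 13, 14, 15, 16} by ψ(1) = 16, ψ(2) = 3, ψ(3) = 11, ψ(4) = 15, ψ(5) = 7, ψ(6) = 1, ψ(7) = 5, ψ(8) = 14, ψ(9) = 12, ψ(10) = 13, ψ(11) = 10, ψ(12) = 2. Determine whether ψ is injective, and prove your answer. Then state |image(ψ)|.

The values ψ(1), …, ψ(12) are 16, 3, 11, 15, 7, 1, 5, 14, 12, 13, 10, 2 — all distinct.
So ψ(s) = ψ(t) only when s = t, and ψ is injective.
The image of ψ is {1, 2, 3, 5, 7, 10, 11, 12, 13, 14, 15, 16}, which has 12 elements.

12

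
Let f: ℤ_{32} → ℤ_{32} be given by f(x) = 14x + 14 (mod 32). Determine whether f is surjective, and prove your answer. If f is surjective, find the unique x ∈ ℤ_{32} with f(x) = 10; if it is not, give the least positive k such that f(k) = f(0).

Recall: f is surjective if every y in the codomain equals f(x) for some x in the domain.
Since gcd(14, 32) = 2, we have 14x ≡ 0 (mod 2) for all x, so f(x) ≡ 0 (mod 2).
But 1 ≢ 0 (mod 2), so 1 ∈ ℤ_{32} has no preimage. Hence f is not surjective.
Since f is not surjective, we find the least positive k with f(k) = f(0): this means 14k ≡ 0 (mod 32), i.e. 32 ∣ 14k. Since gcd(14, 32) = 2, dividing through by 2 this holds exactly when 16 ∣ 7k, and as gcd(7, 16) = 1, exactly when 16 ∣ k.
The smallest positive such k is 16.

16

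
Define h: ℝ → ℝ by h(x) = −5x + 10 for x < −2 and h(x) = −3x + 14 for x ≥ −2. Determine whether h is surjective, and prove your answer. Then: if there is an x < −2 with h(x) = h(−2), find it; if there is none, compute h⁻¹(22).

Both pieces are strictly decreasing (slopes −5 and −3), so each is injective on its own interval.
The left piece maps (−∞, −2) onto (20, ∞); the right piece maps [−2, ∞) onto (−∞, 20].
These images together cover ℝ, so h is surjective.
Because the two images are disjoint, no x < −2 has h(x) = h(−2), so we compute h⁻¹(22): 22 lies in (20, ∞), so solve −5x + 10 = 22: x = (22 − 10)/(−5) = −12/5.

-12/5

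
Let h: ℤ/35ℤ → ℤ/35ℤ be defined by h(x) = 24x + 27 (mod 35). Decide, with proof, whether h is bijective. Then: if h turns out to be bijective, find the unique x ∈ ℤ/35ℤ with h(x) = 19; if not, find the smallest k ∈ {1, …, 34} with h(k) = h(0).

23

Suppose h(u) = h(v) in ℤ/35ℤ. Then 24u + 27 ≡ 24v + 27 (mod 35), so 24(u − v) ≡ 0 (mod 35).
Since gcd(24, 35) = 1, 24 is invertible modulo 35, so u − v ≡ 0 (mod 35), i.e. u = v.
We now compute 24⁻¹ mod 35 explicitly. Euclid's algorithm: 35 = 1·24 + 11, 24 = 2·11 + 2, 11 = 5·2 + 1; back-substituting gives 1 = 19·24 − 13·35, so 24⁻¹ ≡ 19 (mod 35).
For any y ∈ ℤ/35ℤ, x = 19(y − 27) mod 35 satisfies h(x) = 24·19(y − 27) + 27 ≡ y (since 24·19 ≡ 1 mod 35). So every y has a preimage.
Hence h is bijective.
Since h is bijective, we find h⁻¹(19): we need 24x ≡ 19 − 27 ≡ 27 (mod 35). Using 24⁻¹ = 19: x ≡ 19·27 = 513 = 14·35 + 23, so x = 23.
Check: h(23) = 24·23 + 27 = 579 = 16·35 + 19 ≡ 19 (mod 35).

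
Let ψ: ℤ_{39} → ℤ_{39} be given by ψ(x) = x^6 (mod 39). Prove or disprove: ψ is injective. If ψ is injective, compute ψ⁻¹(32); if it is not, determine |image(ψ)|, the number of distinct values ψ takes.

6

ψ(1) = 1^6 = 1.
ψ(4): Repeated squaring mod 39: 4^1 ≡ 4, 4^2 ≡ 4² = 16, 4^4 ≡ 16² = 256 ≡ 22. Since 6 = 4 + 2, 4^6 ≡ 22·16: 22·16 = 352 ≡ 1. So 4^6 ≡ 1 (mod 39).
So ψ(1) = ψ(4) = 1 while 1 ≠ 4, so ψ is not injective.
Since ψ is not injective, we determine |image(ψ)|. Computing x^6 mod 39 for each x (by repeated squaring, reducing mod 39 at every step), the values ψ(0), ψ(1), …, ψ(38) are: 0, 1, 25, 27, 1, 25, 12, 25, 25, 27, 1, 25, 27, 13, 1, 12, 1, 1, 12, 25, 25, 12, 1, 1, 12, 1, 13, 27, 25, 1, 27, 25, 25, 12, 25, 1, 27, 25, 1.
The distinct values are {0, 1, 12, 13, 25, 27}; there are 6 of them.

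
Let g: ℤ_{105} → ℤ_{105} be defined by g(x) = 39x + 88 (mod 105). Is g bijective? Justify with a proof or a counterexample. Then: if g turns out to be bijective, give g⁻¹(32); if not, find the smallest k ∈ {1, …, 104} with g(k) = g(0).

35

We have gcd(39, 105) = 3 > 1. Taking a = 0 and b = 35: g(0) = 88 and g(35) = 39·35 + 88 = 1453 ≡ 88 (mod 105).
So g(0) = g(35) while 0 ≠ 35, so g is not injective, hence not bijective.
Since g is not bijective, we find the least positive k with g(k) = g(0): this means 39k ≡ 0 (mod 105), i.e. 105 ∣ 39k. Since gcd(39, 105) = 3, dividing through by 3 this holds exactly when 35 ∣ 13k, and as gcd(13, 35) = 1, exactly when 35 ∣ k.
The smallest positive such k is 35.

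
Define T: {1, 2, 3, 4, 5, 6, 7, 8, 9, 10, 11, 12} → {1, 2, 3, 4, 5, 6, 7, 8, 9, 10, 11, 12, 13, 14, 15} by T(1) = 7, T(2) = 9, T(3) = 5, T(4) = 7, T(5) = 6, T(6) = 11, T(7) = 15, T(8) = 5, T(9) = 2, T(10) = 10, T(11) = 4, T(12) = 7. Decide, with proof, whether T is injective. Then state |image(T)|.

T(1) = 7 = T(4) with 1 ≠ 4, so T is not injective.
The image of T is {2, 4, 5, 6, 7, 9, 10, 11, 15}, which has 9 elements.

9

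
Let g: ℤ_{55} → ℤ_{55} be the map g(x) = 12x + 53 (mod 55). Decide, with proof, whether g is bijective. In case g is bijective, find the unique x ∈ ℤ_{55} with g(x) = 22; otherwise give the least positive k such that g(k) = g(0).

Suppose g(x_1) = g(x_2) in ℤ_{55}. Then 12x_1 + 53 ≡ 12x_2 + 53 (mod 55), hence 12(x_1 − x_2) ≡ 0 (mod 55).
Since gcd(12, 55) = 1, 12 is invertible modulo 55, hence x_1 − x_2 ≡ 0 (mod 55), i.e. x_1 = x_2.
We now compute 12⁻¹ mod 55 explicitly. Euclid's algorithm: 55 = 4·12 + 7, 12 = 1·7 + 5, 7 = 1·5 + 2, 5 = 2·2 + 1; back-substituting gives 1 = 23·12 − 5·55, so 12⁻¹ ≡ 23 (mod 55).
Then y ↦ 23(y − 53) is a two-sided inverse to g, so every y ∈ ℤ_{55} has a preimage.
So g is bijective.
Since g is bijective, we find g⁻¹(22): we need 12x ≡ 22 − 53 ≡ 24 (mod 55). Using 12⁻¹ = 23: x ≡ 23·24 = 552 = 10·55 + 2, so x = 2.
Check: g(2) = 12·2 + 53 = 77 = 1·55 + 22 ≡ 22 (mod 55).

2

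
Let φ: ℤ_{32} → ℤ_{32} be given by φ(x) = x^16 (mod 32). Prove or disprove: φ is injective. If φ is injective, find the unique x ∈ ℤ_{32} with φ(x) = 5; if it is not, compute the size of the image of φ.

φ(0) = 0^16 = 0.
φ(2): Repeated squaring mod 32: 2^1 ≡ 2, 2^2 ≡ 2² = 4, 2^4 ≡ 4² = 16, 2^8 ≡ 16² = 256 ≡ 0, 2^16 ≡ 0² = 0. So 2^16 ≡ 0 (mod 32).
So φ(0) = φ(2) = 0 while 0 ≠ 2, hence φ is not injective.
Since φ is not injective, we determine |image(φ)|. Computing x^16 mod 32 for each x (by repeated squaring, reducing mod 32 at every step), the values φ(0), φ(1), …, φ(31) are: 0, 1, 0, 1, 0, 1, 0, 1, 0, 1, 0, 1, 0, 1, 0, 1, 0, 1, 0, 1, 0, 1, 0, 1, 0, 1, 0, 1, 0, 1, 0, 1.
The distinct values are {0, 1}; there are 2 of them.

2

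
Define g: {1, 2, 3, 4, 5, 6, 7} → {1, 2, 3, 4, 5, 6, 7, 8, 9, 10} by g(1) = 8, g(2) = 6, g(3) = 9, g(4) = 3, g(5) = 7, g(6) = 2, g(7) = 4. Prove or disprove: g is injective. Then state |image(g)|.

7

The values g(1), …, g(7) are 8, 6, 9, 3, 7, 2, 4 — all distinct.
So g(s) = g(t) only when s = t, and g is injective.
The image of g is {2, 3, 4, 6, 7, 8, 9}, which has 7 elements.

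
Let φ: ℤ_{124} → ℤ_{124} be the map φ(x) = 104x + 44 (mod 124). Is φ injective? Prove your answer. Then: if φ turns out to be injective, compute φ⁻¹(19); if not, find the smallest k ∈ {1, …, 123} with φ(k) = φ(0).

31

By definition, φ is injective when φ(a) = φ(b) forces a = b.
We have gcd(104, 124) = 4 > 1. Taking a = 0 and b = 31: φ(0) = 44 and φ(31) = 104·31 + 44 = 3268 ≡ 44 (mod 124).
So φ(0) = φ(31) while 0 ≠ 31, so φ is not injective.
Since φ is not injective, we find the least positive k with φ(k) = φ(0): this means 104k ≡ 0 (mod 124), i.e. 124 ∣ 104k. Since gcd(104, 124) = 4, dividing through by 4 this holds exactly when 31 ∣ 26k, and as gcd(26, 31) = 1, exactly when 31 ∣ k.
The smallest positive such k is 31.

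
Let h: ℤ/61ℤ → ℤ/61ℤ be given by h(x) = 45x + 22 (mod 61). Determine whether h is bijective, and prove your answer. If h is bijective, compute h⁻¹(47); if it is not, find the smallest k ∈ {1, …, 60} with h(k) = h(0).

48

Suppose h(x_1) = h(x_2) in ℤ/61ℤ. Then 45x_1 + 22 ≡ 45x_2 + 22 (mod 61), hence 45(x_1 − x_2) ≡ 0 (mod 61).
Since gcd(45, 61) = 1, 45 is invertible modulo 61, hence x_1 − x_2 ≡ 0 (mod 61), i.e. x_1 = x_2.
We now compute 45⁻¹ mod 61 explicitly. Euclid's algorithm: 61 = 1·45 + 16, 45 = 2·16 + 13, 16 = 1·13 + 3, 13 = 4·3 + 1; back-substituting gives 1 = 19·45 − 14·61, so 45⁻¹ ≡ 19 (mod 61).
Then y ↦ 19(y − 22) is a two-sided inverse to h, so every y ∈ ℤ/61ℤ has a preimage.
Thus h is bijective.
Since h is bijective, we compute h⁻¹(47): solve 45x + 22 ≡ 47 (mod 61), i.e. 45x ≡ 25 (mod 61).
Multiplying by 45⁻¹ = 19 gives x ≡ 19·25 = 475 = 7·61 + 48 ≡ 48 (mod 61).
Check: h(48) = 45·48 + 22 = 2182 = 35·61 + 47 ≡ 47 (mod 61).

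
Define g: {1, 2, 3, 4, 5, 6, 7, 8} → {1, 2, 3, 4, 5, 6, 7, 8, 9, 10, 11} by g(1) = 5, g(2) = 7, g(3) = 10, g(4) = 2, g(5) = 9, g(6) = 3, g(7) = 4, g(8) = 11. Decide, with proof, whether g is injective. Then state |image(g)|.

The values g(1), …, g(8) are 5, 7, 10, 2, 9, 3, 4, 11 — all distinct.
So g(u) = g(v) only when u = v, and g is injective.
The image of g is {2, 3, 4, 5, 7, 9, 10, 11}, which has 8 elements.

8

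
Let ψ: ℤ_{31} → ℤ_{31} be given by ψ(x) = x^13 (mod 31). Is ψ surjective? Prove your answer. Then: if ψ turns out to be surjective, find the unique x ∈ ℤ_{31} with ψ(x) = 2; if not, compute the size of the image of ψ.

Since 31 is prime, the nonzero elements of ℤ_{31} form a cyclic group of order 30.
As gcd(13, 30) = 1, raising to the 13th power is a bijection on this group: if a^13 ≡ b^13 then (ab^{−1})^13 = 1, and the only element of order dividing gcd(13, 30) = 1 is 1, so a = b.
With ψ(0) = 0 this makes ψ injective on all of ℤ_{31}, hence bijective (finite equal-size domain and codomain). In particular ψ is surjective.
Since ψ is surjective, we find the preimage of 2. The inverse of x ↦ x^13 on (ℤ_{31})^× is x ↦ x^7, because 13·7 = 91 = 3·30 + 1 ≡ 1 (mod 30) and x^{30} = 1 for x ≠ 0 (Fermat). So ψ⁻¹(2) = 2^7 mod 31.
Repeated squaring mod 31: 2^1 ≡ 2, 2^2 ≡ 2² = 4, 2^4 ≡ 4² = 16. Since 7 = 4 + 2 + 1, 2^7 ≡ 16·4·2: 16·4 = 64 ≡ 2, then 2·2 = 4. So 2^7 ≡ 4 (mod 31).
Hence ψ⁻¹(2) = 4.

4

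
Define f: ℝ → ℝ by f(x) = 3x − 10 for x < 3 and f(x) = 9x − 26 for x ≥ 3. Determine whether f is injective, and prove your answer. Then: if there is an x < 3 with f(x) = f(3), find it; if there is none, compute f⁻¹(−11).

-1/3

Both pieces are strictly increasing (slopes 3 and 9), so each is injective on its own interval.
The left piece maps (−∞, 3) onto (−∞, −1); the right piece maps [3, ∞) onto [1, ∞).
These images are disjoint, so no value is attained by both pieces. So f is injective.
Because the two images are disjoint, no x < 3 has f(x) = f(3), so we compute f⁻¹(−11): −11 lies in (−∞, −1), so solve 3x − 10 = −11: x = (−11 + 10)/3 = −1/3.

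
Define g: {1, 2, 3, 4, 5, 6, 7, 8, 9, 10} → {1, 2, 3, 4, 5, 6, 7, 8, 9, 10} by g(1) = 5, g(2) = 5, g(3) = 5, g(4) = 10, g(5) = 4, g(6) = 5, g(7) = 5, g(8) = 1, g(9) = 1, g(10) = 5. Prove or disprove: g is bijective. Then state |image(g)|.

g(1) = 5 = g(2) with 1 ≠ 2, so g is not injective, hence not bijective.
The image of g is {1, 4, 5, 10}, which has 4 elements.

4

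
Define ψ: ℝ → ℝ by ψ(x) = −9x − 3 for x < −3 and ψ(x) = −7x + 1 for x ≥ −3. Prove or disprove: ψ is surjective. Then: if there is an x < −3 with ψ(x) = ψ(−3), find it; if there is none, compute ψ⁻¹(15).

-2

Both pieces are strictly decreasing (slopes −9 and −7), so each is injective on its own interval.
The left piece maps (−∞, −3) onto (24, ∞); the right piece maps [−3, ∞) onto (−∞, 22].
The union (24, ∞) ∪ (−∞, 22] omits the interval between 24 and 22; in particular 24 has no preimage. So ψ is not surjective.
Because the two images are disjoint, no x < −3 has ψ(x) = ψ(−3), so we compute ψ⁻¹(15): 15 lies in (−∞, 22], so solve −7x + 1 = 15: x = (15 − 1)/(−7) = −2.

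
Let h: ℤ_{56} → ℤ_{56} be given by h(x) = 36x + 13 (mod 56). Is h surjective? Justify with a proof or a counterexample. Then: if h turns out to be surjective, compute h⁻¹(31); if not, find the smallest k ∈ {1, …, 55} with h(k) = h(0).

Since gcd(36, 56) = 4, we have 36x ≡ 0 (mod 4) for all x, so h(x) ≡ 1 (mod 4).
But 0 ≢ 1 (mod 4), so 0 ∈ ℤ_{56} has no preimage. So h is not surjective.
Since h is not surjective, we find the least positive k with h(k) = h(0): this means 36k ≡ 0 (mod 56), i.e. 56 ∣ 36k. Since gcd(36, 56) = 4, dividing through by 4 this holds exactly when 14 ∣ 9k, and as gcd(9, 14) = 1, exactly when 14 ∣ k.
The smallest positive such k is 14.

14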